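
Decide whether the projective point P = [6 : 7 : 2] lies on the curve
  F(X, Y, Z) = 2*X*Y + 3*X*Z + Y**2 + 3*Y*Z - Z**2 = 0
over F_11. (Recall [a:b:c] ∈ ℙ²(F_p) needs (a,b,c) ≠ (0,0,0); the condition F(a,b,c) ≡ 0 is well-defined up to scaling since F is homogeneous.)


F(6,7,2) ≡ 9 (mod 11); P is NOT on the curve.

Evaluate F(6, 7, 2) term-by-term (mod 11).
  2*X*Y ↦ 2·6·7·1 = 84
  3*X*Z ↦ 3·6·1·2 = 36
  Y**2 ↦ 1·1·49·1 = 49
  3*Y*Z ↦ 3·1·7·2 = 42
  -Z**2 ↦ -1·1·1·4 = -4
Sum: F(6, 7, 2) = (84) + (36) + (49) + (42) + (-4) = 207.
Reducing mod 11: 207 ≡ 9 (mod 11).
Since F(a, b, c) ≡ 9 ≠ 0 (mod 11), P does NOT lie on the curve.


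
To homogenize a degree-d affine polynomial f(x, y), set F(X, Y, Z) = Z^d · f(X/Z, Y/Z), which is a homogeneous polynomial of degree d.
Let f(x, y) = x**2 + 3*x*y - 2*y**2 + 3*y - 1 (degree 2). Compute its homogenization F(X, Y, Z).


F(X, Y, Z) = X**2 + 3*X*Y - 2*Y**2 + 3*Y*Z - Z**2

deg(f) = 2.
Substitute x = X/Z, y = Y/Z into f, then multiply by Z^2.
  monomial 1·x^2·y^0 ↦ 1·X^2·Y^0·Z^0.
  monomial 3·x^1·y^1 ↦ 3·X^1·Y^1·Z^0.
  monomial -2·x^0·y^2 ↦ -2·X^0·Y^2·Z^0.
  monomial 3·x^0·y^1 ↦ 3·X^0·Y^1·Z^1.
  monomial -1·x^0·y^0 ↦ -1·X^0·Y^0·Z^2.
Collecting: F(X, Y, Z) = X**2 + 3*X*Y - 2*Y**2 + 3*Y*Z - Z**2.


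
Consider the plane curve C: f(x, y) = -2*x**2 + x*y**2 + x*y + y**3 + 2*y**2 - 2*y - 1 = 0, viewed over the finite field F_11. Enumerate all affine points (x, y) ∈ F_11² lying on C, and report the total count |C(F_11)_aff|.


Affine F_11-points: {(0, 1), (0, 2), (0, 6), (1, 1), (1, 8), (1, 10), (2, 8), (3, 2), (4, 0), (5, 5), (7, 0), (10, 5), (10, 6), (10, 10)}; count = 14.

For each of the 121 pairs (x, y) ∈ F_11², evaluate f(x, y) mod 11. Record the zeros.
  x = 0: [0↦10, 1↦0, 2↦0, 3↦5, 4↦10, 5↦10, 6↦0, 7↦8, 8↦7, 9↦3, 10↦2]  zeros at y ∈ {1, 2, 6}
  x = 1: [0↦8, 1↦0, 2↦4, 3↦4, 4↦6, 5↦5, 6↦7, 7↦7, 8↦0, 9↦3, 10↦0]  zeros at y ∈ {1, 8, 10}
  x = 2: [0↦2, 1↦7, 2↦4, 3↦10, 4↦9, 5↦7, 6↦10, 7↦2, 8↦0, 9↦10, 10↦5]  zeros at y ∈ {8}
  x = 3: [0↦3, 1↦10, 2↦0, 3↦1, 4↦8, 5↦5, 6↦9, 7↦4, 8↦7, 9↦2, 10↦6]  zeros at y ∈ {2}
  x = 4: [0↦0, 1↦9, 2↦3, 3↦10, 4↦3, 5↦10, 6↦4, 7↦2, 8↦10, 9↦1, 10↦3]  zeros at y ∈ {0}
  x = 5: [0↦4, 1↦4, 2↦2, 3↦4, 4↦5, 5↦0, 6↦6, 7↦7, 8↦9, 9↦7, 10↦7]  zeros at y ∈ {5}
  x = 6: [0↦4, 1↦6, 2↦8, 3↦5, 4↦3, 5↦8, 6↦4, 7↦8, 8↦4, 9↦9, 10↦7]  zeros at y ∈ ∅
  x = 7: [0↦0, 1↦4, 2↦10, 3↦2, 4↦8, 5↦1, 6↦9, 7↦5, 8↦6, 9↦7, 10↦3]  zeros at y ∈ {0}
  x = 8: [0↦3, 1↦9, 2↦8, 3↦6, 4↦9, 5↦1, 6↦10, 7↦9, 8↦4, 9↦1, 10↦6]  zeros at y ∈ ∅
  x = 9: [0↦2, 1↦10, 2↦2, 3↦6, 4↦6, 5↦8, 6↦7, 7↦9, 8↦9, 9↦2, 10↦5]  zeros at y ∈ ∅
  x = 10: [0↦8, 1↦7, 2↦3, 3↦2, 4↦10, 5↦0, 6↦0, 7↦5, 8↦10, 9↦10, 10↦0]  zeros at y ∈ {5, 6, 10}
Collecting zeros: affine points = {(0, 1), (0, 2), (0, 6), (1, 1), (1, 8), (1, 10), (2, 8), (3, 2), (4, 0), (5, 5), (7, 0), (10, 5), (10, 6), (10, 10)}.
Total count |C(F_11)_aff| = 14.


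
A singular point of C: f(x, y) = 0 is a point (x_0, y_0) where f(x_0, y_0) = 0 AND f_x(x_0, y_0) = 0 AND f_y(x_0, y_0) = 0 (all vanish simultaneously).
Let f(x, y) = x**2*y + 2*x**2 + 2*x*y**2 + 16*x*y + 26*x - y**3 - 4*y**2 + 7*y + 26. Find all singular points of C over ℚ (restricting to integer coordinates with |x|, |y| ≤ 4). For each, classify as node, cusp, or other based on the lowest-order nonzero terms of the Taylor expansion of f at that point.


Singular points: {(-2, -3)}; classification: node.

Compute partial derivatives:
  f_x = 2*x*y + 4*x + 2*y**2 + 16*y + 26.
  f_y = x**2 + 4*x*y + 16*x - 3*y**2 - 8*y + 7.
Scan x_0 ∈ {−4, ..., 4}. For each x_0, f_y(x_0, y) is a polynomial in y; find its integer roots y ∈ {−4, ..., 4}, then test f_x and f at those candidates.
  x = -4: f_y(-4, y) = -3*y**2 - 24*y - 41; no integer root y with |y| ≤ 4.
  x = -3: f_y(-3, y) = -3*y**2 - 20*y - 32; vanishes at y ∈ {-4}. (-3, -4): f_x = 6 ≠ 0.
  x = -2: f_y(-2, y) = -3*y**2 - 16*y - 21; vanishes at y ∈ {-3}. (-2, -3): f_x = 0, f = 0 — SINGULAR.
  x = -1: f_y(-1, y) = -3*y**2 - 12*y - 8; no integer root y with |y| ≤ 4.
  x = 0: f_y(0, y) = -3*y**2 - 8*y + 7; no integer root y with |y| ≤ 4.
  x = 1: f_y(1, y) = -3*y**2 - 4*y + 24; no integer root y with |y| ≤ 4.
  x = 2: f_y(2, y) = 43 - 3*y**2; no integer root y with |y| ≤ 4.
  x = 3: f_y(3, y) = -3*y**2 + 4*y + 64; vanishes at y ∈ {-4}. (3, -4): f_x = -18 ≠ 0.
  x = 4: f_y(4, y) = -3*y**2 + 8*y + 87; no integer root y with |y| ≤ 4.
Only singular point on the grid: (-2, -3).
Classify: substitute x = -2 + u, y = -3 + v and expand: f = u**2*v - u**2 + 2*u*v**2 - v**3 + v**2.
No constant or linear terms (consistent with a singular point). Quadratic part: -u**2 + v**2. Cubic part: u**2*v + 2*u*v**2 - v**3.
The quadratic part v**2 - u**2 = (v − u)(v + u) splits into two distinct linear factors, so there are two distinct tangent lines y − -3 = ±(x − -2) — this is a node (ordinary double point).
Classification: node.


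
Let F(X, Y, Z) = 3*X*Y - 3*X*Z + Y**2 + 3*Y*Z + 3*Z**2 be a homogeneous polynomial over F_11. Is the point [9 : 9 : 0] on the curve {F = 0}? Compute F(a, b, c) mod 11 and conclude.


F(9,9,0) ≡ 5 (mod 11); P is NOT on the curve.

Evaluate F(9, 9, 0) term-by-term (mod 11).
  3*X*Y ↦ 3·9·9·1 = 243
  -3*X*Z ↦ -3·9·1·0 = 0
  Y**2 ↦ 1·1·81·1 = 81
  3*Y*Z ↦ 3·1·9·0 = 0
  3*Z**2 ↦ 3·1·1·0 = 0
Sum: F(9, 9, 0) = (243) + (0) + (81) + (0) + (0) = 324.
Reducing mod 11: 324 ≡ 5 (mod 11).
Since F(a, b, c) ≡ 5 ≠ 0 (mod 11), P does NOT lie on the curve.


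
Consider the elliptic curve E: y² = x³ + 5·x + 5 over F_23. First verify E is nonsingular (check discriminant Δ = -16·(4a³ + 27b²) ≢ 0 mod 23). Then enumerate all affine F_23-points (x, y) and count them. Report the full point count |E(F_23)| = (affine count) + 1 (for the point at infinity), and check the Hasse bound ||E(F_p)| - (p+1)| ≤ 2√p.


Affine points = {(2, 0), (3, 1), (3, 22), (13, 6), (13, 17), (14, 6), (14, 17), (16, 8), (16, 15), (17, 9), (17, 14), (18, 4), (18, 19), (19, 6), (19, 17), (20, 3), (20, 20)}; affine count = 17; |E(F_23)| = 18.

Discriminant check: Δ ∝ 4a³ + 27b² = 4·5³ + 27·5² = 4·125 + 27·25 ≡ 2 (mod 23). Nonzero ⇒ E is nonsingular.
For each x ∈ F_23, compute rhs = x³ + 5·x + 5 mod 23, then count y ∈ F_23 with y² ≡ rhs.
  x = 0: rhs = 5, matching y values: none (0 points).
  x = 1: rhs = 11, matching y values: none (0 points).
  x = 2: rhs = 0, matching y values: 0 (1 points).
  x = 3: rhs = 1, matching y values: 1, 22 (2 points).
  x = 4: rhs = 20, matching y values: none (0 points).
  x = 5: rhs = 17, matching y values: none (0 points).
  x = 6: rhs = 21, matching y values: none (0 points).
  x = 7: rhs = 15, matching y values: none (0 points).
  x = 8: rhs = 5, matching y values: none (0 points).
  x = 9: rhs = 20, matching y values: none (0 points).
  x = 10: rhs = 20, matching y values: none (0 points).
  x = 11: rhs = 11, matching y values: none (0 points).
  x = 12: rhs = 22, matching y values: none (0 points).
  x = 13: rhs = 13, matching y values: 6, 17 (2 points).
  x = 14: rhs = 13, matching y values: 6, 17 (2 points).
  x = 15: rhs = 5, matching y values: none (0 points).
  x = 16: rhs = 18, matching y values: 8, 15 (2 points).
  x = 17: rhs = 12, matching y values: 9, 14 (2 points).
  x = 18: rhs = 16, matching y values: 4, 19 (2 points).
  x = 19: rhs = 13, matching y values: 6, 17 (2 points).
  x = 20: rhs = 9, matching y values: 3, 20 (2 points).
  x = 21: rhs = 10, matching y values: none (0 points).
  x = 22: rhs = 22, matching y values: none (0 points).
Total affine count: 17.
Full point count |E(F_23)| = 17 + 1 = 18.
Hasse bound: |18 − (23+1)| = |-6| = 6 ≤ 2√23 ≈ 9.5917 ✓.


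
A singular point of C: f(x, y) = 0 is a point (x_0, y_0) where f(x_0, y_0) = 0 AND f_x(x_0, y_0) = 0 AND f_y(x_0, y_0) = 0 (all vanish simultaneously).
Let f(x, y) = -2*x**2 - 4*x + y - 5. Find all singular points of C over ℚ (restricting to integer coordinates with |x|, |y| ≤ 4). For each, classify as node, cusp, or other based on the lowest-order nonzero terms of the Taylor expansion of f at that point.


No singular points in the scanned grid; C is smooth there.

Compute partial derivatives:
  f_x = -4*x - 4.
  f_y = 1.
f_y = 1 is a nonzero constant, so f_y never vanishes: no point (x, y) can satisfy f = f_x = f_y = 0. In particular no (x, y) ∈ {−4, ..., 4}² is singular; the curve is smooth.


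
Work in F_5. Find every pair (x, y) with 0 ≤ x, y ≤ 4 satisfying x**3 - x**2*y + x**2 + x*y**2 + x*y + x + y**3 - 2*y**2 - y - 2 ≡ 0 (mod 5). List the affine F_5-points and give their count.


Affine F_5-points: {(1, 1), (1, 4), (2, 1), (2, 3), (3, 2)}; count = 5.

For each of the 25 pairs (x, y) ∈ F_5², evaluate f(x, y) mod 5. Record the zeros.
  x = 0: [0↦3, 1↦1, 2↦1, 3↦4, 4↦1]  zeros at y ∈ ∅
  x = 1: [0↦1, 1↦0, 2↦3, 3↦1, 4↦0]  zeros at y ∈ {1, 4}
  x = 2: [0↦2, 1↦0, 2↦4, 3↦0, 4↦4]  zeros at y ∈ {1, 3}
  x = 3: [0↦2, 1↦2, 2↦0, 3↦2, 4↦4]  zeros at y ∈ {2}
  x = 4: [0↦2, 1↦2, 2↦2, 3↦3, 4↦1]  zeros at y ∈ ∅
Collecting zeros: affine points = {(1, 1), (1, 4), (2, 1), (2, 3), (3, 2)}.
Total count |C(F_5)_aff| = 5.


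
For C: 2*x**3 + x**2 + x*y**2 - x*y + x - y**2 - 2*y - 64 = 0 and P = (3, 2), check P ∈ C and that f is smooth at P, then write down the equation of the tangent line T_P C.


Tangent line at P: 63*x + 3*y - 195 = 0.

Step 1: f(3, 2) = 0, so P lies on C.
Step 2: partial derivatives
  f_x(x, y) = 6*x**2 + 2*x + y**2 - y + 1, f_y(x, y) = 2*x*y - x - 2*y - 2.
  f_x(P) = 63, f_y(P) = 3 (gradient nonzero, so P is smooth).
Step 3: tangent line at P: 63·(x − 3) + 3·(y − 2) = 0.
Expanding: 63*x + 3*y - 195 = 0.


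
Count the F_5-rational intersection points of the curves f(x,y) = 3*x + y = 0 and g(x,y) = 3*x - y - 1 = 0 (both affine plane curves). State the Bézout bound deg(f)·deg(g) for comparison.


Common zeros: {(1, 2)}; count = 1; Bézout bound = 1.

deg(f) = 1, deg(g) = 1, so Bézout bound = 1.
Scan x ∈ F_5. For each x, list the y ∈ F_5 with f(x, y) ≡ 0 and those with g(x, y) ≡ 0 (mod 5); the common zeros in that column are the intersection.
  x = 0: f ≡ 0 at y ∈ {0}; g ≡ 0 at y ∈ {4}; common: ∅.
  x = 1: f ≡ 0 at y ∈ {2}; g ≡ 0 at y ∈ {2}; common: {2}.
  x = 2: f ≡ 0 at y ∈ {4}; g ≡ 0 at y ∈ {0}; common: ∅.
  x = 3: f ≡ 0 at y ∈ {1}; g ≡ 0 at y ∈ {3}; common: ∅.
  x = 4: f ≡ 0 at y ∈ {3}; g ≡ 0 at y ∈ {1}; common: ∅.
Collecting: common zeros = {(1, 2)}, so the count is 1.
Comparison with the Bézout bound: 1 ≤ 1 = deg(f)·deg(g), as expected for curves with no common component (the bound is attained).


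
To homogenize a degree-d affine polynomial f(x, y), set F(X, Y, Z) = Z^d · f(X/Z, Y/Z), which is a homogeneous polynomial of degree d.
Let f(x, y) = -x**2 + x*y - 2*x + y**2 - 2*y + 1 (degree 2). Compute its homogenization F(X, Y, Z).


F(X, Y, Z) = -X**2 + X*Y - 2*X*Z + Y**2 - 2*Y*Z + Z**2

deg(f) = 2.
Substitute x = X/Z, y = Y/Z into f, then multiply by Z^2.
  monomial -1·x^2·y^0 ↦ -1·X^2·Y^0·Z^0.
  monomial 1·x^1·y^1 ↦ 1·X^1·Y^1·Z^0.
  monomial -2·x^1·y^0 ↦ -2·X^1·Y^0·Z^1.
  monomial 1·x^0·y^2 ↦ 1·X^0·Y^2·Z^0.
  monomial -2·x^0·y^1 ↦ -2·X^0·Y^1·Z^1.
  monomial 1·x^0·y^0 ↦ 1·X^0·Y^0·Z^2.
Collecting: F(X, Y, Z) = -X**2 + X*Y - 2*X*Z + Y**2 - 2*Y*Z + Z**2.


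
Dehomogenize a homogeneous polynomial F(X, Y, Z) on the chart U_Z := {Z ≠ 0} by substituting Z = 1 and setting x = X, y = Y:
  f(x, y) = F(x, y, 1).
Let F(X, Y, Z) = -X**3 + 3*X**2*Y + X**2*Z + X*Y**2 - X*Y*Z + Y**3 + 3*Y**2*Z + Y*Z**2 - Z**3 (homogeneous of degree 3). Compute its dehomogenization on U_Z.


f(x, y) = -x**3 + 3*x**2*y + x**2 + x*y**2 - x*y + y**3 + 3*y**2 + y - 1

On U_Z we set Z = 1. Each monomial c·X^i·Y^j·Z^k in F becomes c·x^i·y^j·1^k = c·x^i·y^j.
Substituting Z = 1: F(X, Y, 1) = -x**3 + 3*x**2*y + x**2 + x*y**2 - x*y + y**3 + 3*y**2 + y - 1.
Note: deg(f) ≤ deg(F) = 3; strict inequality happens when F is divisible by Z (lost terms).


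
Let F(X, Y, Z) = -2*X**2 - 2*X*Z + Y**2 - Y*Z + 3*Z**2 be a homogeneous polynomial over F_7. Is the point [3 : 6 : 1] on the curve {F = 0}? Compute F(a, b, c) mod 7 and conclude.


F(3,6,1) ≡ 2 (mod 7); P is NOT on the curve.

Evaluate F(3, 6, 1) term-by-term (mod 7).
  -2*X**2 ↦ -2·9·1·1 = -18
  -2*X*Z ↦ -2·3·1·1 = -6
  Y**2 ↦ 1·1·36·1 = 36
  -Y*Z ↦ -1·1·6·1 = -6
  3*Z**2 ↦ 3·1·1·1 = 3
Sum: F(3, 6, 1) = (-18) + (-6) + (36) + (-6) + (3) = 9.
Reducing mod 7: 9 ≡ 2 (mod 7).
Since F(a, b, c) ≡ 2 ≠ 0 (mod 7), P does NOT lie on the curve.


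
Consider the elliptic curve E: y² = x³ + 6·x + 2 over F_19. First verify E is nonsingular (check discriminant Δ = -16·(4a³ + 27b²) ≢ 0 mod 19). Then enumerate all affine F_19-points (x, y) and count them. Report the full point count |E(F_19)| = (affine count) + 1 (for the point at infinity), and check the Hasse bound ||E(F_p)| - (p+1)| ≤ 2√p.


Affine points = {(1, 3), (1, 16), (3, 3), (3, 16), (5, 9), (5, 10), (6, 8), (6, 11), (7, 8), (7, 11), (8, 7), (8, 12), (9, 5), (9, 14), (10, 6), (10, 13), (12, 4), (12, 15), (13, 4), (13, 15), (15, 3), (15, 16), (17, 1), (17, 18)}; affine count = 24; |E(F_19)| = 25.

Discriminant check: Δ ∝ 4a³ + 27b² = 4·6³ + 27·2² = 4·216 + 27·4 ≡ 3 (mod 19). Nonzero ⇒ E is nonsingular.
For each x ∈ F_19, compute rhs = x³ + 6·x + 2 mod 19, then count y ∈ F_19 with y² ≡ rhs.
  x = 0: rhs = 2, matching y values: none (0 points).
  x = 1: rhs = 9, matching y values: 3, 16 (2 points).
  x = 2: rhs = 3, matching y values: none (0 points).
  x = 3: rhs = 9, matching y values: 3, 16 (2 points).
  x = 4: rhs = 14, matching y values: none (0 points).
  x = 5: rhs = 5, matching y values: 9, 10 (2 points).
  x = 6: rhs = 7, matching y values: 8, 11 (2 points).
  x = 7: rhs = 7, matching y values: 8, 11 (2 points).
  x = 8: rhs = 11, matching y values: 7, 12 (2 points).
  x = 9: rhs = 6, matching y values: 5, 14 (2 points).
  x = 10: rhs = 17, matching y values: 6, 13 (2 points).
  x = 11: rhs = 12, matching y values: none (0 points).
  x = 12: rhs = 16, matching y values: 4, 15 (2 points).
  x = 13: rhs = 16, matching y values: 4, 15 (2 points).
  x = 14: rhs = 18, matching y values: none (0 points).
  x = 15: rhs = 9, matching y values: 3, 16 (2 points).
  x = 16: rhs = 14, matching y values: none (0 points).
  x = 17: rhs = 1, matching y values: 1, 18 (2 points).
  x = 18: rhs = 14, matching y values: none (0 points).
Total affine count: 24.
Full point count |E(F_19)| = 24 + 1 = 25.
Hasse bound: |25 − (19+1)| = |5| = 5 ≤ 2√19 ≈ 8.7178 ✓.


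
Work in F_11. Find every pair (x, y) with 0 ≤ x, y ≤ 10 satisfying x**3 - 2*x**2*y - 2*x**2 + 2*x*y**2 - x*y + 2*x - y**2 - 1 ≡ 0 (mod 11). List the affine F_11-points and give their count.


Affine F_11-points: {(1, 0), (1, 3), (2, 3), (2, 4), (5, 3), (5, 8), (6, 1), (8, 2), (8, 10), (9, 5), (9, 7)}; count = 11.

For each of the 121 pairs (x, y) ∈ F_11², evaluate f(x, y) mod 11. Record the zeros.
  x = 0: [0↦10, 1↦9, 2↦6, 3↦1, 4↦5, 5↦7, 6↦7, 7↦5, 8↦1, 9↦6, 10↦9]  zeros at y ∈ ∅
  x = 1: [0↦0, 1↦9, 2↦9, 3↦0, 4↦4, 5↦10, 6↦7, 7↦6, 8↦7, 9↦10, 10↦4]  zeros at y ∈ {0, 3}
  x = 2: [0↦3, 1↦7, 2↦6, 3↦0, 4↦0, 5↦6, 6↦7, 7↦3, 8↦5, 9↦2, 10↦5]  zeros at y ∈ {3, 4}
  x = 3: [0↦3, 1↦9, 2↦3, 3↦7, 4↦10, 5↦1, 6↦2, 7↦2, 8↦1, 9↦10, 10↦7]  zeros at y ∈ ∅
  x = 4: [0↦6, 1↦10, 2↦6, 3↦5, 4↦7, 5↦1, 6↦9, 7↦9, 8↦1, 9↦7, 10↦5]  zeros at y ∈ ∅
  x = 5: [0↦7, 1↦5, 2↦10, 3↦0, 4↦8, 5↦1, 6↦1, 7↦8, 8↦0, 9↦10, 10↦5]  zeros at y ∈ {3, 8}
  x = 6: [0↦1, 1↦0, 2↦10, 3↦9, 4↦8, 5↦7, 6↦6, 7↦5, 8↦4, 9↦3, 10↦2]  zeros at y ∈ {1}
  x = 7: [0↦5, 1↦1, 2↦1, 3↦5, 4↦2, 5↦3, 6↦8, 7↦6, 8↦8, 9↦3, 10↦2]  zeros at y ∈ ∅
  x = 8: [0↦3, 1↦3, 2↦0, 3↦5, 4↦7, 5↦6, 6↦2, 7↦6, 8↦7, 9↦5, 10↦0]  zeros at y ∈ {2, 10}
  x = 9: [0↦1, 1↦1, 2↦2, 3↦4, 4↦7, 5↦0, 6↦5, 7↦0, 8↦7, 9↦4, 10↦2]  zeros at y ∈ {5, 7}
  x = 10: [0↦5, 1↦1, 2↦2, 3↦8, 4↦8, 5↦2, 6↦1, 7↦5, 8↦3, 9↦6, 10↦3]  zeros at y ∈ ∅
Collecting zeros: affine points = {(1, 0), (1, 3), (2, 3), (2, 4), (5, 3), (5, 8), (6, 1), (8, 2), (8, 10), (9, 5), (9, 7)}.
Total count |C(F_11)_aff| = 11.


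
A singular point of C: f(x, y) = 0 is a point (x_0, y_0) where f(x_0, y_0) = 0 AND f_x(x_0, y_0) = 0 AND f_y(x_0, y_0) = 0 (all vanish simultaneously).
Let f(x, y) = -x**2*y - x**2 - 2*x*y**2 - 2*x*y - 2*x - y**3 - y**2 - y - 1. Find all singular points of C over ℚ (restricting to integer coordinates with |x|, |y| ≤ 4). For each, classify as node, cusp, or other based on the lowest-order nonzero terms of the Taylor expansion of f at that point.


Singular points: {(-1, 0)}; classification: node.

Compute partial derivatives:
  f_x = -2*x*y - 2*x - 2*y**2 - 2*y - 2.
  f_y = -x**2 - 4*x*y - 2*x - 3*y**2 - 2*y - 1.
Scan x_0 ∈ {−4, ..., 4}. For each x_0, f_y(x_0, y) is a polynomial in y; find its integer roots y ∈ {−4, ..., 4}, then test f_x and f at those candidates.
  x = -4: f_y(-4, y) = -3*y**2 + 14*y - 9; no integer root y with |y| ≤ 4.
  x = -3: f_y(-3, y) = -3*y**2 + 10*y - 4; no integer root y with |y| ≤ 4.
  x = -2: f_y(-2, y) = -3*y**2 + 6*y - 1; no integer root y with |y| ≤ 4.
  x = -1: f_y(-1, y) = -3*y**2 + 2*y; vanishes at y ∈ {0}. (-1, 0): f_x = 0, f = 0 — SINGULAR.
  x = 0: f_y(0, y) = -3*y**2 - 2*y - 1; no integer root y with |y| ≤ 4.
  x = 1: f_y(1, y) = -3*y**2 - 6*y - 4; no integer root y with |y| ≤ 4.
  x = 2: f_y(2, y) = -3*y**2 - 10*y - 9; no integer root y with |y| ≤ 4.
  x = 3: f_y(3, y) = -3*y**2 - 14*y - 16; vanishes at y ∈ {-2}. (3, -2): f_x = 0 but f = -4 ≠ 0.
  x = 4: f_y(4, y) = -3*y**2 - 18*y - 25; no integer root y with |y| ≤ 4.
Only singular point on the grid: (-1, 0).
Classify: substitute x = -1 + u, y = 0 + v and expand: f = -u**2*v - u**2 - 2*u*v**2 - v**3 + v**2.
No constant or linear terms (consistent with a singular point). Quadratic part: -u**2 + v**2. Cubic part: -u**2*v - 2*u*v**2 - v**3.
The quadratic part v**2 - u**2 = (v − u)(v + u) splits into two distinct linear factors, so there are two distinct tangent lines y − 0 = ±(x − -1) — this is a node (ordinary double point).
Classification: node.


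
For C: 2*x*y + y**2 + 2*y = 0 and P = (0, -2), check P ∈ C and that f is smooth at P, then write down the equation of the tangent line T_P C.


Tangent line at P: -4*x - 2*y - 4 = 0.

Step 1: f(0, -2) = 0, so P lies on C.
Step 2: partial derivatives
  f_x(x, y) = 2*y, f_y(x, y) = 2*x + 2*y + 2.
  f_x(P) = -4, f_y(P) = -2 (gradient nonzero, so P is smooth).
Step 3: tangent line at P: -4·(x − 0) + -2·(y − -2) = 0.
Expanding: -4*x - 2*y - 4 = 0.


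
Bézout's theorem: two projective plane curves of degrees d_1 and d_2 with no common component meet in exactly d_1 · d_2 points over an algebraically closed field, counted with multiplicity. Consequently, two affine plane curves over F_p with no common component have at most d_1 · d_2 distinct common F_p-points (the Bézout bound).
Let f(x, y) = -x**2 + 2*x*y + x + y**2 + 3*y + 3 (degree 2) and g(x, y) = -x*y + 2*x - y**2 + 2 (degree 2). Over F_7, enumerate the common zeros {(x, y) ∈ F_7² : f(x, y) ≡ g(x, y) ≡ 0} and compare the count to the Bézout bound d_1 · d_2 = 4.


Common zeros: {(0, 3)}; count = 1; Bézout bound = 4.

deg(f) = 2, deg(g) = 2, so Bézout bound = 4.
Scan x ∈ F_7. For each x, list the y ∈ F_7 with f(x, y) ≡ 0 and those with g(x, y) ≡ 0 (mod 7); the common zeros in that column are the intersection.
  x = 0: f ≡ 0 at y ∈ {1, 3}; g ≡ 0 at y ∈ {3, 4}; common: {3}.
  x = 1: f ≡ 0 at y ∈ ∅; g ≡ 0 at y ∈ ∅; common: ∅.
  x = 2: f ≡ 0 at y ∈ ∅; g ≡ 0 at y ∈ {6}; common: ∅.
  x = 3: f ≡ 0 at y ∈ {1, 4}; g ≡ 0 at y ∈ ∅; common: ∅.
  x = 4: f ≡ 0 at y ∈ ∅; g ≡ 0 at y ∈ {5}; common: ∅.
  x = 5: f ≡ 0 at y ∈ ∅; g ≡ 0 at y ∈ ∅; common: ∅.
  x = 6: f ≡ 0 at y ∈ {2, 4}; g ≡ 0 at y ∈ {0, 1}; common: ∅.
Collecting: common zeros = {(0, 3)}, so the count is 1.
Comparison with the Bézout bound: 1 ≤ 4 = deg(f)·deg(g), as expected for curves with no common component (the affine F_7-count falls short of the bound because intersections may lie at infinity, over extension fields, or carry multiplicity).


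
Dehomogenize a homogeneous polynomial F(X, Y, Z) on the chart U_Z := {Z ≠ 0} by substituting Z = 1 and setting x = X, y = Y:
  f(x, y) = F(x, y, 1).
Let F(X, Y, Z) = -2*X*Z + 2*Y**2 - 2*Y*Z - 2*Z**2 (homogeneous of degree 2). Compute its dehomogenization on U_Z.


f(x, y) = -2*x + 2*y**2 - 2*y - 2

On U_Z we set Z = 1. Each monomial c·X^i·Y^j·Z^k in F becomes c·x^i·y^j·1^k = c·x^i·y^j.
Substituting Z = 1: F(X, Y, 1) = -2*x + 2*y**2 - 2*y - 2.
Note: deg(f) ≤ deg(F) = 2; strict inequality happens when F is divisible by Z (lost terms).


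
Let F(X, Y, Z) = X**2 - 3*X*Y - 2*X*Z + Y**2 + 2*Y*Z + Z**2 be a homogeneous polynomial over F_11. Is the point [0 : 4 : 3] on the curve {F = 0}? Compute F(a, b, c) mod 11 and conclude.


F(0,4,3) ≡ 5 (mod 11); P is NOT on the curve.

Evaluate F(0, 4, 3) term-by-term (mod 11).
  X**2 ↦ 1·0·1·1 = 0
  -3*X*Y ↦ -3·0·4·1 = 0
  -2*X*Z ↦ -2·0·1·3 = 0
  Y**2 ↦ 1·1·16·1 = 16
  2*Y*Z ↦ 2·1·4·3 = 24
  Z**2 ↦ 1·1·1·9 = 9
Sum: F(0, 4, 3) = (0) + (0) + (0) + (16) + (24) + (9) = 49.
Reducing mod 11: 49 ≡ 5 (mod 11).
Since F(a, b, c) ≡ 5 ≠ 0 (mod 11), P does NOT lie on the curve.


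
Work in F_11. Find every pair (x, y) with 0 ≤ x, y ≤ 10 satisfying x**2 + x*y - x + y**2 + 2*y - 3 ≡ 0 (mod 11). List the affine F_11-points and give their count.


Affine F_11-points: {(0, 1), (0, 8), (2, 2), (2, 5), (4, 8), (5, 5), (5, 10), (6, 7), (8, 2), (8, 10), (10, 3), (10, 7)}; count = 12.

For each of the 121 pairs (x, y) ∈ F_11², evaluate f(x, y) mod 11. Record the zeros.
  x = 0: [0↦8, 1↦0, 2↦5, 3↦1, 4↦10, 5↦10, 6↦1, 7↦5, 8↦0, 9↦8, 10↦7]  zeros at y ∈ {1, 8}
  x = 1: [0↦8, 1↦1, 2↦7, 3↦4, 4↦3, 5↦4, 6↦7, 7↦1, 8↦8, 9↦6, 10↦6]  zeros at y ∈ ∅
  x = 2: [0↦10, 1↦4, 2↦0, 3↦9, 4↦9, 5↦0, 6↦4, 7↦10, 8↦7, 9↦6, 10↦7]  zeros at y ∈ {2, 5}
  x = 3: [0↦3, 1↦9, 2↦6, 3↦5, 4↦6, 5↦9, 6↦3, 7↦10, 8↦8, 9↦8, 10↦10]  zeros at y ∈ ∅
  x = 4: [0↦9, 1↦5, 2↦3, 3↦3, 4↦5, 5↦9, 6↦4, 7↦1, 8↦0, 9↦1, 10↦4]  zeros at y ∈ {8}
  x = 5: [0↦6, 1↦3, 2↦2, 3↦3, 4↦6, 5↦0, 6↦7, 7↦5, 8↦5, 9↦7, 10↦0]  zeros at y ∈ {5, 10}
  x = 6: [0↦5, 1↦3, 2↦3, 3↦5, 4↦9, 5↦4, 6↦1, 7↦0, 8↦1, 9↦4, 10↦9]  zeros at y ∈ {7}
  x = 7: [0↦6, 1↦5, 2↦6, 3↦9, 4↦3, 5↦10, 6↦8, 7↦8, 8↦10, 9↦3, 10↦9]  zeros at y ∈ ∅
  x = 8: [0↦9, 1↦9, 2↦0, 3↦4, 4↦10, 5↦7, 6↦6, 7↦7, 8↦10, 9↦4, 10↦0]  zeros at y ∈ {2, 10}
  x = 9: [0↦3, 1↦4, 2↦7, 3↦1, 4↦8, 5↦6, 6↦6, 7↦8, 8↦1, 9↦7, 10↦4]  zeros at y ∈ ∅
  x = 10: [0↦10, 1↦1, 2↦5, 3↦0, 4↦8, 5↦7, 6↦8, 7↦0, 8↦5, 9↦1, 10↦10]  zeros at y ∈ {3, 7}
Collecting zeros: affine points = {(0, 1), (0, 8), (2, 2), (2, 5), (4, 8), (5, 5), (5, 10), (6, 7), (8, 2), (8, 10), (10, 3), (10, 7)}.
Total count |C(F_11)_aff| = 12.


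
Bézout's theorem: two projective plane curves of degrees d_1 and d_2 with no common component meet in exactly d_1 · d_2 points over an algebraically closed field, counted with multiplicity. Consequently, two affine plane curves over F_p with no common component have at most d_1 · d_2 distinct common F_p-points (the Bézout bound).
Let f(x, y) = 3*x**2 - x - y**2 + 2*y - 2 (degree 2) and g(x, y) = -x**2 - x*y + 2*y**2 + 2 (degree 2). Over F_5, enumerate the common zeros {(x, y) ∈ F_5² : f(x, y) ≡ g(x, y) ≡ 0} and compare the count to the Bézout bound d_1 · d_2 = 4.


Common zeros: {(0, 3), (2, 3)}; count = 2; Bézout bound = 4.

deg(f) = 2, deg(g) = 2, so Bézout bound = 4.
Scan x ∈ F_5. For each x, list the y ∈ F_5 with f(x, y) ≡ 0 and those with g(x, y) ≡ 0 (mod 5); the common zeros in that column are the intersection.
  x = 0: f ≡ 0 at y ∈ {3, 4}; g ≡ 0 at y ∈ {2, 3}; common: {3}.
  x = 1: f ≡ 0 at y ∈ {0, 2}; g ≡ 0 at y ∈ ∅; common: ∅.
  x = 2: f ≡ 0 at y ∈ {3, 4}; g ≡ 0 at y ∈ {3}; common: {3}.
  x = 3: f ≡ 0 at y ∈ ∅; g ≡ 0 at y ∈ {2}; common: ∅.
  x = 4: f ≡ 0 at y ∈ ∅; g ≡ 0 at y ∈ ∅; common: ∅.
Collecting: common zeros = {(0, 3), (2, 3)}, so the count is 2.
Comparison with the Bézout bound: 2 ≤ 4 = deg(f)·deg(g), as expected for curves with no common component (the affine F_5-count falls short of the bound because intersections may lie at infinity, over extension fields, or carry multiplicity).


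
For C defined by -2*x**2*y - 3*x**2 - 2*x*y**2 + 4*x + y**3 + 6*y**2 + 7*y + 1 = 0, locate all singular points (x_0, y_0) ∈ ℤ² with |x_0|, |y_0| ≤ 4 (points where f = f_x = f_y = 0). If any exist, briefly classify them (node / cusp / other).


Singular points: {(1, -1)}; classification: node.

Compute partial derivatives:
  f_x = -4*x*y - 6*x - 2*y**2 + 4.
  f_y = -2*x**2 - 4*x*y + 3*y**2 + 12*y + 7.
Scan x_0 ∈ {−4, ..., 4}. For each x_0, f_y(x_0, y) is a polynomial in y; find its integer roots y ∈ {−4, ..., 4}, then test f_x and f at those candidates.
  x = -4: f_y(-4, y) = 3*y**2 + 28*y - 25; no integer root y with |y| ≤ 4.
  x = -3: f_y(-3, y) = 3*y**2 + 24*y - 11; no integer root y with |y| ≤ 4.
  x = -2: f_y(-2, y) = 3*y**2 + 20*y - 1; no integer root y with |y| ≤ 4.
  x = -1: f_y(-1, y) = 3*y**2 + 16*y + 5; no integer root y with |y| ≤ 4.
  x = 0: f_y(0, y) = 3*y**2 + 12*y + 7; no integer root y with |y| ≤ 4.
  x = 1: f_y(1, y) = 3*y**2 + 8*y + 5; vanishes at y ∈ {-1}. (1, -1): f_x = 0, f = 0 — SINGULAR.
  x = 2: f_y(2, y) = 3*y**2 + 4*y - 1; no integer root y with |y| ≤ 4.
  x = 3: f_y(3, y) = 3*y**2 - 11; no integer root y with |y| ≤ 4.
  x = 4: f_y(4, y) = 3*y**2 - 4*y - 25; no integer root y with |y| ≤ 4.
Only singular point on the grid: (1, -1).
Classify: substitute x = 1 + u, y = -1 + v and expand: f = -2*u**2*v - u**2 - 2*u*v**2 + v**3 + v**2.
No constant or linear terms (consistent with a singular point). Quadratic part: -u**2 + v**2. Cubic part: -2*u**2*v - 2*u*v**2 + v**3.
The quadratic part v**2 - u**2 = (v − u)(v + u) splits into two distinct linear factors, so there are two distinct tangent lines y − -1 = ±(x − 1) — this is a node (ordinary double point).
Classification: node.


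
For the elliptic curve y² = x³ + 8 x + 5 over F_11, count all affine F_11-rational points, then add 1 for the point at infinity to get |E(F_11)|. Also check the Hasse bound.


Affine points = {(0, 4), (0, 7), (1, 5), (1, 6), (3, 1), (3, 10), (5, 4), (5, 7), (6, 4), (6, 7), (8, 3), (8, 8), (9, 5), (9, 6)}; affine count = 14; |E(F_11)| = 15.

Discriminant check: Δ ∝ 4a³ + 27b² = 4·8³ + 27·5² = 4·512 + 27·25 ≡ 6 (mod 11). Nonzero ⇒ E is nonsingular.
For each x ∈ F_11, compute rhs = x³ + 8·x + 5 mod 11, then count y ∈ F_11 with y² ≡ rhs.
  x = 0: rhs = 5, matching y values: 4, 7 (2 points).
  x = 1: rhs = 3, matching y values: 5, 6 (2 points).
  x = 2: rhs = 7, matching y values: none (0 points).
  x = 3: rhs = 1, matching y values: 1, 10 (2 points).
  x = 4: rhs = 2, matching y values: none (0 points).
  x = 5: rhs = 5, matching y values: 4, 7 (2 points).
  x = 6: rhs = 5, matching y values: 4, 7 (2 points).
  x = 7: rhs = 8, matching y values: none (0 points).
  x = 8: rhs = 9, matching y values: 3, 8 (2 points).
  x = 9: rhs = 3, matching y values: 5, 6 (2 points).
  x = 10: rhs = 7, matching y values: none (0 points).
Total affine count: 14.
Full point count |E(F_11)| = 14 + 1 = 15.
Hasse bound: |15 − (11+1)| = |3| = 3 ≤ 2√11 ≈ 6.6332 ✓.


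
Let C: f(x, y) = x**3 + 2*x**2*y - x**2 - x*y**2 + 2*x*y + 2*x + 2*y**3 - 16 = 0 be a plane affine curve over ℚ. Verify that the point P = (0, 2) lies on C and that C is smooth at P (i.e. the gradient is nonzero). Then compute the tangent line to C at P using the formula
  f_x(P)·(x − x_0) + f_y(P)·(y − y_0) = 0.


Tangent line at P: 2*x + 24*y - 48 = 0.

Step 1: f(0, 2) = 0, so P lies on C.
Step 2: partial derivatives
  f_x(x, y) = 3*x**2 + 4*x*y - 2*x - y**2 + 2*y + 2, f_y(x, y) = 2*x**2 - 2*x*y + 2*x + 6*y**2.
  f_x(P) = 2, f_y(P) = 24 (gradient nonzero, so P is smooth).
Step 3: tangent line at P: 2·(x − 0) + 24·(y − 2) = 0.
Expanding: 2*x + 24*y - 48 = 0.


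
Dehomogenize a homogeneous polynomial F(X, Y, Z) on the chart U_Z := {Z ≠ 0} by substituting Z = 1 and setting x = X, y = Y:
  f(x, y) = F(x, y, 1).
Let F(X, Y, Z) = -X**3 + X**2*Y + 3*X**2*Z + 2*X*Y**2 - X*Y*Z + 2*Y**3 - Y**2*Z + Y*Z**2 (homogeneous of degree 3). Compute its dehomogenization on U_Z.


f(x, y) = -x**3 + x**2*y + 3*x**2 + 2*x*y**2 - x*y + 2*y**3 - y**2 + y

On U_Z we set Z = 1. Each monomial c·X^i·Y^j·Z^k in F becomes c·x^i·y^j·1^k = c·x^i·y^j.
Substituting Z = 1: F(X, Y, 1) = -x**3 + x**2*y + 3*x**2 + 2*x*y**2 - x*y + 2*y**3 - y**2 + y.
Note: deg(f) ≤ deg(F) = 3; strict inequality happens when F is divisible by Z (lost terms).


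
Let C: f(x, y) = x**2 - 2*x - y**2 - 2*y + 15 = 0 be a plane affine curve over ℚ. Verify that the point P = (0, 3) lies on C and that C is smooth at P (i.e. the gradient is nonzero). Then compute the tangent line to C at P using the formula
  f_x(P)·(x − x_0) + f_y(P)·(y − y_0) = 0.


Tangent line at P: -2*x - 8*y + 24 = 0.

Step 1: f(0, 3) = 0, so P lies on C.
Step 2: partial derivatives
  f_x(x, y) = 2*x - 2, f_y(x, y) = -2*y - 2.
  f_x(P) = -2, f_y(P) = -8 (gradient nonzero, so P is smooth).
Step 3: tangent line at P: -2·(x − 0) + -8·(y − 3) = 0.
Expanding: -2*x - 8*y + 24 = 0.


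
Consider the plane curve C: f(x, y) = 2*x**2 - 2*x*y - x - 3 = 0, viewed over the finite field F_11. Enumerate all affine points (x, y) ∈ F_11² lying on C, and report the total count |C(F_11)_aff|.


Affine F_11-points: {(1, 10), (2, 9), (3, 2), (4, 10), (5, 2), (6, 8), (7, 0), (8, 8), (9, 1), (10, 0)}; count = 10.

For each of the 121 pairs (x, y) ∈ F_11², evaluate f(x, y) mod 11. Record the zeros.
  x = 0: [0↦8, 1↦8, 2↦8, 3↦8, 4↦8, 5↦8, 6↦8, 7↦8, 8↦8, 9↦8, 10↦8]  zeros at y ∈ ∅
  x = 1: [0↦9, 1↦7, 2↦5, 3↦3, 4↦1, 5↦10, 6↦8, 7↦6, 8↦4, 9↦2, 10↦0]  zeros at y ∈ {10}
  x = 2: [0↦3, 1↦10, 2↦6, 3↦2, 4↦9, 5↦5, 6↦1, 7↦8, 8↦4, 9↦0, 10↦7]  zeros at y ∈ {9}
  x = 3: [0↦1, 1↦6, 2↦0, 3↦5, 4↦10, 5↦4, 6↦9, 7↦3, 8↦8, 9↦2, 10↦7]  zeros at y ∈ {2}
  x = 4: [0↦3, 1↦6, 2↦9, 3↦1, 4↦4, 5↦7, 6↦10, 7↦2, 8↦5, 9↦8, 10↦0]  zeros at y ∈ {10}
  x = 5: [0↦9, 1↦10, 2↦0, 3↦1, 4↦2, 5↦3, 6↦4, 7↦5, 8↦6, 9↦7, 10↦8]  zeros at y ∈ {2}
  x = 6: [0↦8, 1↦7, 2↦6, 3↦5, 4↦4, 5↦3, 6↦2, 7↦1, 8↦0, 9↦10, 10↦9]  zeros at y ∈ {8}
  x = 7: [0↦0, 1↦8, 2↦5, 3↦2, 4↦10, 5↦7, 6↦4, 7↦1, 8↦9, 9↦6, 10↦3]  zeros at y ∈ {0}
  x = 8: [0↦7, 1↦2, 2↦8, 3↦3, 4↦9, 5↦4, 6↦10, 7↦5, 8↦0, 9↦6, 10↦1]  zeros at y ∈ {8}
  x = 9: [0↦7, 1↦0, 2↦4, 3↦8, 4↦1, 5↦5, 6↦9, 7↦2, 8↦6, 9↦10, 10↦3]  zeros at y ∈ {1}
  x = 10: [0↦0, 1↦2, 2↦4, 3↦6, 4↦8, 5↦10, 6↦1, 7↦3, 8↦5, 9↦7, 10↦9]  zeros at y ∈ {0}
Collecting zeros: affine points = {(1, 10), (2, 9), (3, 2), (4, 10), (5, 2), (6, 8), (7, 0), (8, 8), (9, 1), (10, 0)}.
Total count |C(F_11)_aff| = 10.


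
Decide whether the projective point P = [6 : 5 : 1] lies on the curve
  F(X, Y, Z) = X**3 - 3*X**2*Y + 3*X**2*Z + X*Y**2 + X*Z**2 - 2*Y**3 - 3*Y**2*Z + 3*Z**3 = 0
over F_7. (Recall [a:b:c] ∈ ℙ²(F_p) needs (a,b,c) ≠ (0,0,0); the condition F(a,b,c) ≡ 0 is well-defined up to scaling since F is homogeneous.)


F(6,5,1) ≡ 3 (mod 7); P is NOT on the curve.

Evaluate F(6, 5, 1) term-by-term (mod 7).
  X**3 ↦ 1·216·1·1 = 216
  -3*X**2*Y ↦ -3·36·5·1 = -540
  3*X**2*Z ↦ 3·36·1·1 = 108
  X*Y**2 ↦ 1·6·25·1 = 150
  X*Z**2 ↦ 1·6·1·1 = 6
  -2*Y**3 ↦ -2·1·125·1 = -250
  -3*Y**2*Z ↦ -3·1·25·1 = -75
  3*Z**3 ↦ 3·1·1·1 = 3
Sum: F(6, 5, 1) = (216) + (-540) + (108) + (150) + (6) + (-250) + (-75) + (3) = -382.
Reducing mod 7: -382 ≡ 3 (mod 7).
Since F(a, b, c) ≡ 3 ≠ 0 (mod 7), P does NOT lie on the curve.


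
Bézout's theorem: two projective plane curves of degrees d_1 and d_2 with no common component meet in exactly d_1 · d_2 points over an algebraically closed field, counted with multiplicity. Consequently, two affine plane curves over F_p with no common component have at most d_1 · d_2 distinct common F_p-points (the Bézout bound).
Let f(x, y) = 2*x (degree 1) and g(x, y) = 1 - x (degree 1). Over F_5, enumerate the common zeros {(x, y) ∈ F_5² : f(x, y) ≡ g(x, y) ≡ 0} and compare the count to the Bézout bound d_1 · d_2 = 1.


Common zeros: ∅; count = 0; Bézout bound = 1.

deg(f) = 1, deg(g) = 1, so Bézout bound = 1.
Scan x ∈ F_5. For each x, list the y ∈ F_5 with f(x, y) ≡ 0 and those with g(x, y) ≡ 0 (mod 5); the common zeros in that column are the intersection.
  x = 0: f ≡ 0 at y ∈ {0, 1, 2, 3, 4}; g ≡ 0 at y ∈ ∅; common: ∅.
  x = 1: f ≡ 0 at y ∈ ∅; g ≡ 0 at y ∈ {0, 1, 2, 3, 4}; common: ∅.
  x = 2: f ≡ 0 at y ∈ ∅; g ≡ 0 at y ∈ ∅; common: ∅.
  x = 3: f ≡ 0 at y ∈ ∅; g ≡ 0 at y ∈ ∅; common: ∅.
  x = 4: f ≡ 0 at y ∈ ∅; g ≡ 0 at y ∈ ∅; common: ∅.
Collecting: common zeros = ∅, so the count is 0.
Comparison with the Bézout bound: 0 ≤ 1 = deg(f)·deg(g), as expected for curves with no common component (the affine F_5-count falls short of the bound because intersections may lie at infinity, over extension fields, or carry multiplicity).


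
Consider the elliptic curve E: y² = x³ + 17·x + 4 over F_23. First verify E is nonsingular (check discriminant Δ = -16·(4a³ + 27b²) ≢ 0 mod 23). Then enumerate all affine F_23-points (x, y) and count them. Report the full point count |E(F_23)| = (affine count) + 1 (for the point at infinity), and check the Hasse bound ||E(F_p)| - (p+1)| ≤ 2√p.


Affine points = {(0, 2), (0, 21), (2, 0), (3, 6), (3, 17), (6, 0), (7, 11), (7, 12), (8, 10), (8, 13), (9, 9), (9, 14), (10, 1), (10, 22), (11, 2), (11, 21), (12, 2), (12, 21), (15, 0), (16, 5), (16, 18), (17, 10), (17, 13), (18, 1), (18, 22), (20, 8), (20, 15), (21, 10), (21, 13), (22, 3), (22, 20)}; affine count = 31; |E(F_23)| = 32.

Discriminant check: Δ ∝ 4a³ + 27b² = 4·17³ + 27·4² = 4·4913 + 27·16 ≡ 5 (mod 23). Nonzero ⇒ E is nonsingular.
For each x ∈ F_23, compute rhs = x³ + 17·x + 4 mod 23, then count y ∈ F_23 with y² ≡ rhs.
  x = 0: rhs = 4, matching y values: 2, 21 (2 points).
  x = 1: rhs = 22, matching y values: none (0 points).
  x = 2: rhs = 0, matching y values: 0 (1 points).
  x = 3: rhs = 13, matching y values: 6, 17 (2 points).
  x = 4: rhs = 21, matching y values: none (0 points).
  x = 5: rhs = 7, matching y values: none (0 points).
  x = 6: rhs = 0, matching y values: 0 (1 points).
  x = 7: rhs = 6, matching y values: 11, 12 (2 points).
  x = 8: rhs = 8, matching y values: 10, 13 (2 points).
  x = 9: rhs = 12, matching y values: 9, 14 (2 points).
  x = 10: rhs = 1, matching y values: 1, 22 (2 points).
  x = 11: rhs = 4, matching y values: 2, 21 (2 points).
  x = 12: rhs = 4, matching y values: 2, 21 (2 points).
  x = 13: rhs = 7, matching y values: none (0 points).
  x = 14: rhs = 19, matching y values: none (0 points).
  x = 15: rhs = 0, matching y values: 0 (1 points).
  x = 16: rhs = 2, matching y values: 5, 18 (2 points).
  x = 17: rhs = 8, matching y values: 10, 13 (2 points).
  x = 18: rhs = 1, matching y values: 1, 22 (2 points).
  x = 19: rhs = 10, matching y values: none (0 points).
  x = 20: rhs = 18, matching y values: 8, 15 (2 points).
  x = 21: rhs = 8, matching y values: 10, 13 (2 points).
  x = 22: rhs = 9, matching y values: 3, 20 (2 points).
Total affine count: 31.
Full point count |E(F_23)| = 31 + 1 = 32.
Hasse bound: |32 − (23+1)| = |8| = 8 ≤ 2√23 ≈ 9.5917 ✓.


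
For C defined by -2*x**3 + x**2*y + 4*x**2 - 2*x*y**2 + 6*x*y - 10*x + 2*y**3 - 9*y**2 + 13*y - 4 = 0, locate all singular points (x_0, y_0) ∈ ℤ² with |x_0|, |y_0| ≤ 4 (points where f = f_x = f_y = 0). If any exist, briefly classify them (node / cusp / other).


Singular points: {(1, 2)}; classification: cusp.

Compute partial derivatives:
  f_x = -6*x**2 + 2*x*y + 8*x - 2*y**2 + 6*y - 10.
  f_y = x**2 - 4*x*y + 6*x + 6*y**2 - 18*y + 13.
Scan x_0 ∈ {−4, ..., 4}. For each x_0, f_y(x_0, y) is a polynomial in y; find its integer roots y ∈ {−4, ..., 4}, then test f_x and f at those candidates.
  x = -4: f_y(-4, y) = 6*y**2 - 2*y + 5; no integer root y with |y| ≤ 4.
  x = -3: f_y(-3, y) = 6*y**2 - 6*y + 4; no integer root y with |y| ≤ 4.
  x = -2: f_y(-2, y) = 6*y**2 - 10*y + 5; no integer root y with |y| ≤ 4.
  x = -1: f_y(-1, y) = 6*y**2 - 14*y + 8; vanishes at y ∈ {1}. (-1, 1): f_x = -22 ≠ 0.
  x = 0: f_y(0, y) = 6*y**2 - 18*y + 13; no integer root y with |y| ≤ 4.
  x = 1: f_y(1, y) = 6*y**2 - 22*y + 20; vanishes at y ∈ {2}. (1, 2): f_x = 0, f = 0 — SINGULAR.
  x = 2: f_y(2, y) = 6*y**2 - 26*y + 29; no integer root y with |y| ≤ 4.
  x = 3: f_y(3, y) = 6*y**2 - 30*y + 40; no integer root y with |y| ≤ 4.
  x = 4: f_y(4, y) = 6*y**2 - 34*y + 53; no integer root y with |y| ≤ 4.
Only singular point on the grid: (1, 2).
Classify: substitute x = 1 + u, y = 2 + v and expand: f = -2*u**3 + u**2*v - 2*u*v**2 + 2*v**3 + v**2.
No constant or linear terms (consistent with a singular point). Quadratic part: v**2. Cubic part: -2*u**3 + u**2*v - 2*u*v**2 + 2*v**3.
The quadratic part v**2 is a perfect square, so there is a single (double) tangent line v = 0, i.e. y = 2. Restricting the cubic part to that line (v = 0) leaves -2*u**3 ≠ 0, so f is not divisible by v and the branch is v² ≈ 2*u**3 to lowest order — this is a cusp.
Classification: cusp.


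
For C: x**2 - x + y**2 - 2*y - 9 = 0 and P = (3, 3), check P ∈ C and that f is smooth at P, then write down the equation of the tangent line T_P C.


Tangent line at P: 5*x + 4*y - 27 = 0.

Step 1: f(3, 3) = 0, so P lies on C.
Step 2: partial derivatives
  f_x(x, y) = 2*x - 1, f_y(x, y) = 2*y - 2.
  f_x(P) = 5, f_y(P) = 4 (gradient nonzero, so P is smooth).
Step 3: tangent line at P: 5·(x − 3) + 4·(y − 3) = 0.
Expanding: 5*x + 4*y - 27 = 0.


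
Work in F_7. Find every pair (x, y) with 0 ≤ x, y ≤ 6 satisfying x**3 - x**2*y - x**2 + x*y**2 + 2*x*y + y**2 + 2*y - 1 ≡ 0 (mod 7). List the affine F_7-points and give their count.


Affine F_7-points: {(0, 2), (0, 3), (3, 4), (3, 5), (6, 4)}; count = 5.

For each of the 49 pairs (x, y) ∈ F_7², evaluate f(x, y) mod 7. Record the zeros.
  x = 0: [0↦6, 1↦2, 2↦0, 3↦0, 4↦2, 5↦6, 6↦5]  zeros at y ∈ {2, 3}
  x = 1: [0↦6, 1↦4, 2↦6, 3↦5, 4↦1, 5↦1, 6↦5]  zeros at y ∈ ∅
  x = 2: [0↦3, 1↦1, 2↦5, 3↦1, 4↦3, 5↦4, 6↦4]  zeros at y ∈ ∅
  x = 3: [0↦3, 1↦6, 2↦3, 3↦1, 4↦0, 5↦0, 6↦1]  zeros at y ∈ {4, 5}
  x = 4: [0↦5, 1↦4, 2↦6, 3↦4, 4↦5, 5↦2, 6↦2]  zeros at y ∈ ∅
  x = 5: [0↦1, 1↦1, 2↦6, 3↦2, 4↦3, 5↦2, 6↦6]  zeros at y ∈ ∅
  x = 6: [0↦4, 1↦3, 2↦2, 3↦1, 4↦0, 5↦6, 6↦5]  zeros at y ∈ {4}
Collecting zeros: affine points = {(0, 2), (0, 3), (3, 4), (3, 5), (6, 4)}.
Total count |C(F_7)_aff| = 5.


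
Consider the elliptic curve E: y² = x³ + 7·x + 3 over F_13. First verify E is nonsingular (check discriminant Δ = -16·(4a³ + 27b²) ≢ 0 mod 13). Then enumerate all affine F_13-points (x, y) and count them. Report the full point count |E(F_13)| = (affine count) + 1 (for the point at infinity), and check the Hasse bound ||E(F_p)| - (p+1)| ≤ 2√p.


Affine points = {(0, 4), (0, 9), (2, 5), (2, 8), (3, 5), (3, 8), (4, 2), (4, 11), (6, 1), (6, 12), (8, 5), (8, 8)}; affine count = 12; |E(F_13)| = 13.

Discriminant check: Δ ∝ 4a³ + 27b² = 4·7³ + 27·3² = 4·343 + 27·9 ≡ 3 (mod 13). Nonzero ⇒ E is nonsingular.
For each x ∈ F_13, compute rhs = x³ + 7·x + 3 mod 13, then count y ∈ F_13 with y² ≡ rhs.
  x = 0: rhs = 3, matching y values: 4, 9 (2 points).
  x = 1: rhs = 11, matching y values: none (0 points).
  x = 2: rhs = 12, matching y values: 5, 8 (2 points).
  x = 3: rhs = 12, matching y values: 5, 8 (2 points).
  x = 4: rhs = 4, matching y values: 2, 11 (2 points).
  x = 5: rhs = 7, matching y values: none (0 points).
  x = 6: rhs = 1, matching y values: 1, 12 (2 points).
  x = 7: rhs = 5, matching y values: none (0 points).
  x = 8: rhs = 12, matching y values: 5, 8 (2 points).
  x = 9: rhs = 2, matching y values: none (0 points).
  x = 10: rhs = 7, matching y values: none (0 points).
  x = 11: rhs = 7, matching y values: none (0 points).
  x = 12: rhs = 8, matching y values: none (0 points).
Total affine count: 12.
Full point count |E(F_13)| = 12 + 1 = 13.
Hasse bound: |13 − (13+1)| = |-1| = 1 ≤ 2√13 ≈ 7.2111 ✓.
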